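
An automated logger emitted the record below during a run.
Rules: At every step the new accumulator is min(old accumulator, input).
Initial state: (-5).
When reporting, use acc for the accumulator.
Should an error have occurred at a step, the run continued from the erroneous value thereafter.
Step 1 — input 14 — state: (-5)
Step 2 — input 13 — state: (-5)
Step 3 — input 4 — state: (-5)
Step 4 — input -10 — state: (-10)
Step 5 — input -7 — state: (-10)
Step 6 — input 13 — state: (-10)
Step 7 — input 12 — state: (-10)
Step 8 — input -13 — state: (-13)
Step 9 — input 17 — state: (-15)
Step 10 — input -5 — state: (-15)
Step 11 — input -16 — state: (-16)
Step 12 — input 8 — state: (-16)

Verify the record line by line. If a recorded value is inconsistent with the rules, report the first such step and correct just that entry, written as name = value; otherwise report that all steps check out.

step 9, acc = -13

Recomputing the run from the initial state:
step 1: acc = -5
step 2: acc = -5
step 3: acc = -5
step 4: acc = -10
step 5: acc = -10
step 6: acc = -10
step 7: acc = -10
step 8: acc = -13
step 9: acc = -13
step 10: acc = -13
step 11: acc = -16
step 12: acc = -16
The first disagreement with the record is at step 9, where the value should be acc = -13.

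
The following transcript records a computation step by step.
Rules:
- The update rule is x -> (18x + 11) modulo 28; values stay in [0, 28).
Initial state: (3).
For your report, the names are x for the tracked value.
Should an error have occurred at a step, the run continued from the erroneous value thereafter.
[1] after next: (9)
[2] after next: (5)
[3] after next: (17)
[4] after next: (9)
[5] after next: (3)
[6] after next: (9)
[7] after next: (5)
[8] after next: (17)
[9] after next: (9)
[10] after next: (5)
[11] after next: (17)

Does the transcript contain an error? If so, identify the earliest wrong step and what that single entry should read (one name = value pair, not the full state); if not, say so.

step 5, x = 5

Step 1: x = (18*3 + 11) mod 28 = 9 — agrees with the transcript.
Step 2: x = (18*9 + 11) mod 28 = 5 — exactly as logged.
Step 3: x = (18*5 + 11) mod 28 = 17 — matches.
Step 4: x = (18*17 + 11) mod 28 = 9 — matches.
Step 5: x = (18*9 + 11) mod 28 = 5 — the transcript has a different value.
That makes step 5 the first incorrect line — x = 5 is what it should show.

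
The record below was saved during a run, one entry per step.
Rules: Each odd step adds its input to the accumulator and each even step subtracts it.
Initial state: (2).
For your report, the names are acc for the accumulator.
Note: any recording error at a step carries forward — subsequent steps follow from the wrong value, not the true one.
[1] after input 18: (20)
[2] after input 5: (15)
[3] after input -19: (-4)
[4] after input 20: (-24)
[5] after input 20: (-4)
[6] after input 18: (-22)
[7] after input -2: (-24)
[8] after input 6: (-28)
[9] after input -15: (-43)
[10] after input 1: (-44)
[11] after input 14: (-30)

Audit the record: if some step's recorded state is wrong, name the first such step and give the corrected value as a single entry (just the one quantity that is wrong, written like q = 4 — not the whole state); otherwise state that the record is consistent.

step 8, acc = -30

step 1: acc = 2 + 18 = 20 -> agrees with the record
step 2: acc = 20 - 5 = 15 -> verified
step 3: acc = 15 + -19 = -4 -> consistent with the record
step 4: acc = -4 - 20 = -24 -> consistent with the record
step 5: acc = -24 + 20 = -4 -> agrees with the record
step 6: acc = -4 - 18 = -22 -> agrees with the record
step 7: acc = -22 + -2 = -24 -> exactly as logged
step 8: acc = -24 - 6 = -30 -> the entry is off here
First incorrect step: 8; the correct value is acc = -30.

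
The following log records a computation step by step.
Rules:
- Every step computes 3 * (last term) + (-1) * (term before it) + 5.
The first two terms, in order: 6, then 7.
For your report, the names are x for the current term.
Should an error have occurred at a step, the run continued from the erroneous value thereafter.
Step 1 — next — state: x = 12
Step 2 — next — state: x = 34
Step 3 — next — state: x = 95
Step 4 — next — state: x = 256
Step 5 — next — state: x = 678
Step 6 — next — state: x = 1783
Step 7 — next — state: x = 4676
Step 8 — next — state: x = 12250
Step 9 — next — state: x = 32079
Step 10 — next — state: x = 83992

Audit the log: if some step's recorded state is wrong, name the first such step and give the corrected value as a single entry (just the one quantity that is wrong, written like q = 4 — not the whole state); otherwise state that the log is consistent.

step 1, x = 20

Step 1: x = 3*(7) + (-1)*(6) + (5) = 20 — a discrepancy with the log.
The audit stops at step 1: the recorded entry is wrong and should be x = 20.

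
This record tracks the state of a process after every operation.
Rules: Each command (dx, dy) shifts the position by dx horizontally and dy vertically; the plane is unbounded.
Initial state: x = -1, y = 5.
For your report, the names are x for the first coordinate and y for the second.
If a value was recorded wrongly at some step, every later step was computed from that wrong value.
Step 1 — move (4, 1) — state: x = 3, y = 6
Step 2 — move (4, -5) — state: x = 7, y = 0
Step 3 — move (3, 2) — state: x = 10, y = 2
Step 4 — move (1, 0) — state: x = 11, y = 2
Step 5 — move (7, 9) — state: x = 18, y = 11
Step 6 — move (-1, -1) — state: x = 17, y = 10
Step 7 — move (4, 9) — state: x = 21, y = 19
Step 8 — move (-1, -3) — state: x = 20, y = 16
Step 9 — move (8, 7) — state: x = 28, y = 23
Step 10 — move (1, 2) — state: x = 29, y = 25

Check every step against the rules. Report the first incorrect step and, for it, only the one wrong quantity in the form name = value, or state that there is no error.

step 2, y = 1

1. x = -1 + (4) = 3, y = 5 + (1) = 6 (in agreement)
2. x = 3 + (4) = 7, y = 6 + (-5) = 1 (not what was recorded)
Step 2 is the first one off; corrected, y = 1.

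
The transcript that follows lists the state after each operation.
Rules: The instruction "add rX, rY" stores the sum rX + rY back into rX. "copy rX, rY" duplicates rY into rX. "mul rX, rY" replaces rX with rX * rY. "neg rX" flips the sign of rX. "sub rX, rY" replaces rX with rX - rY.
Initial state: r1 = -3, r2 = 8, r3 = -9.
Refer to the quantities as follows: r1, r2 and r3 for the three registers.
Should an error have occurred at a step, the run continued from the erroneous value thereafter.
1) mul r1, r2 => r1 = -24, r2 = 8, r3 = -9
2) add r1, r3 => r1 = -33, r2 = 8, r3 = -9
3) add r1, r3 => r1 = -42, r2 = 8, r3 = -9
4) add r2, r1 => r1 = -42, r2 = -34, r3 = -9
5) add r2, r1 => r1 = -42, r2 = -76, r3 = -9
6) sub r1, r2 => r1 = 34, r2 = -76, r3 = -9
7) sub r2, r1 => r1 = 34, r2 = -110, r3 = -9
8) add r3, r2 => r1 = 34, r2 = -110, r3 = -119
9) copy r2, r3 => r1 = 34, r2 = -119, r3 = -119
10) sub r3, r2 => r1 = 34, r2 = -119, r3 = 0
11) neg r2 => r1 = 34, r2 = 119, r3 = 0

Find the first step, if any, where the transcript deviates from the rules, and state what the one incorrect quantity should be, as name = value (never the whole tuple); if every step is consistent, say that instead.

Step 1: r1 = -3 * 8 = -24 — agrees with the transcript.
Step 2: r1 = -24 + -9 = -33 — in agreement.
Step 3: r1 = -33 + -9 = -42 — matches.
Step 4: r2 = 8 + -42 = -34 — consistent with the transcript.
Step 5: r2 = -34 + -42 = -76 — consistent with the transcript.
Step 6: r1 = -42 - -76 = 34 — same as recorded.
Step 7: r2 = -76 - 34 = -110 — matches.
Step 8: r3 = -9 + -110 = -119 — in agreement.
Step 9: r2 = -119 — no discrepancy.
Step 10: r3 = -119 - -119 = 0 — verified.
Step 11: r2 = -(-119) = 119 — same as recorded.
All entries verified; no error found.

no error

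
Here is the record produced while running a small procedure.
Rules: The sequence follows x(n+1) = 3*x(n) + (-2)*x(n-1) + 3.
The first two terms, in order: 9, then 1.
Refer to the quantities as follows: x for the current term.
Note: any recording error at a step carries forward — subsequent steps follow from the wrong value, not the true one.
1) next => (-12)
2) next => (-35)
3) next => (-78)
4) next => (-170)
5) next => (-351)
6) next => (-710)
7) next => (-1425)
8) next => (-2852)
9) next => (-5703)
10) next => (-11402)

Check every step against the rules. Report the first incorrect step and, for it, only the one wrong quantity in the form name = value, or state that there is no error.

step 4, x = -161

Recomputing the run from the initial state:
step 1: x = -12
step 2: x = -35
step 3: x = -78
step 4: x = -161
step 5: x = -324
step 6: x = -647
step 7: x = -1290
step 8: x = -2573
step 9: x = -5136
step 10: x = -10259
The first disagreement with the record is at step 4, where the value should be x = -161.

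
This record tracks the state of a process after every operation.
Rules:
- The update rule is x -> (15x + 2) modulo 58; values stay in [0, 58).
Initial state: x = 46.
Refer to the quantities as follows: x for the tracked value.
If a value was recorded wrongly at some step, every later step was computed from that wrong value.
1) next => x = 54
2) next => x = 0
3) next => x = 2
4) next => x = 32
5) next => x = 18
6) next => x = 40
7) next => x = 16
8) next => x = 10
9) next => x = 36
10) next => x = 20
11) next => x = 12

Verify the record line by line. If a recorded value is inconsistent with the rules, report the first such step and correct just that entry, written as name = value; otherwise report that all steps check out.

step 7, x = 22

Step 1: x = (15*46 + 2) mod 58 = 54 — same as recorded.
Step 2: x = (15*54 + 2) mod 58 = 0 — matches.
Step 3: x = (15*0 + 2) mod 58 = 2 — no discrepancy.
Step 4: x = (15*2 + 2) mod 58 = 32 — verified.
Step 5: x = (15*32 + 2) mod 58 = 18 — confirmed correct.
Step 6: x = (15*18 + 2) mod 58 = 40 — exactly as logged.
Step 7: x = (15*40 + 2) mod 58 = 22 — first mismatch against the record.
The earliest wrong entry is at step 7: it should read x = 22.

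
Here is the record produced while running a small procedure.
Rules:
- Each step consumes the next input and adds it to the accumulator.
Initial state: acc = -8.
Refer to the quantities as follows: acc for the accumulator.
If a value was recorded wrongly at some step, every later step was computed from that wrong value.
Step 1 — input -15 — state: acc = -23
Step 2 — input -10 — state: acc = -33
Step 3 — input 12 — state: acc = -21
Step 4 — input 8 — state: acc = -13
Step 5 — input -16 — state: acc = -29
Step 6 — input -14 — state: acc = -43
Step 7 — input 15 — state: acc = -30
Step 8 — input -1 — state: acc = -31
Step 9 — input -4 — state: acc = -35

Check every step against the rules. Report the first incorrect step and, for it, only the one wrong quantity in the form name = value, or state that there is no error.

step 7, acc = -28

1. acc = -8 + -15 = -23 (consistent with the record)
2. acc = -23 + -10 = -33 (consistent with the record)
3. acc = -33 + 12 = -21 (matches)
4. acc = -21 + 8 = -13 (confirmed correct)
5. acc = -13 + -16 = -29 (confirmed correct)
6. acc = -29 + -14 = -43 (agrees with the record)
7. acc = -43 + 15 = -28 (this is not what the record shows)
The earliest wrong entry is at step 7: it should read acc = -28.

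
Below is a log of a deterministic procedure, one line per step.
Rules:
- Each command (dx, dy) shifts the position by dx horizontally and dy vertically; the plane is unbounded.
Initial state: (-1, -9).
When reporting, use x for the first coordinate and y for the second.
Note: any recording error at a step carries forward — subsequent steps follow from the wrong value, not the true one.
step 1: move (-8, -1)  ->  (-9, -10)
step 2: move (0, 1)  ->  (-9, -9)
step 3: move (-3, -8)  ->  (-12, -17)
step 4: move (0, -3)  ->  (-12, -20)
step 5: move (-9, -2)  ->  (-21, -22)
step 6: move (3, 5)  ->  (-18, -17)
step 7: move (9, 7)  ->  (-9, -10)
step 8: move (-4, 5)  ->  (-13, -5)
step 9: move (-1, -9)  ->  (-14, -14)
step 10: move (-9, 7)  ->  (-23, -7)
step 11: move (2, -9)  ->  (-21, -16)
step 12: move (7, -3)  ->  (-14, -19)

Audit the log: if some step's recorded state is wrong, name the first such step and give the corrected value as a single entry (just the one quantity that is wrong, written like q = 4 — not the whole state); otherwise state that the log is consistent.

step 1: x = -1 + (-8) = -9, y = -9 + (-1) = -10 -> verified
step 2: x = -9 + (0) = -9, y = -10 + (1) = -9 -> consistent with the log
step 3: x = -9 + (-3) = -12, y = -9 + (-8) = -17 -> agrees with the log
step 4: x = -12 + (0) = -12, y = -17 + (-3) = -20 -> agrees with the log
step 5: x = -12 + (-9) = -21, y = -20 + (-2) = -22 -> same as recorded
step 6: x = -21 + (3) = -18, y = -22 + (5) = -17 -> agrees with the log
step 7: x = -18 + (9) = -9, y = -17 + (7) = -10 -> matches
step 8: x = -9 + (-4) = -13, y = -10 + (5) = -5 -> agrees with the log
step 9: x = -13 + (-1) = -14, y = -5 + (-9) = -14 -> matches
step 10: x = -14 + (-9) = -23, y = -14 + (7) = -7 -> confirmed correct
step 11: x = -23 + (2) = -21, y = -7 + (-9) = -16 -> agrees with the log
step 12: x = -21 + (7) = -14, y = -16 + (-3) = -19 -> confirmed correct
No step deviates from the rules.

no error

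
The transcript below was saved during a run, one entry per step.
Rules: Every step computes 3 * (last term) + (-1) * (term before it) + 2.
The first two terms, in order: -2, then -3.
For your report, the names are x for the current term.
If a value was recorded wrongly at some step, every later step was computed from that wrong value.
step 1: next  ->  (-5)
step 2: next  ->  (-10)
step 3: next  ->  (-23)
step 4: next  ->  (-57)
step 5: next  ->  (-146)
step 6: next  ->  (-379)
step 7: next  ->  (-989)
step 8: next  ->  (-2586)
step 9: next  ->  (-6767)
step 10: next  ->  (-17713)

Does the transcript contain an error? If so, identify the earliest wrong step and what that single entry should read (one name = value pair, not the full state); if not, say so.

no error

Recomputing the run from the initial state:
step 1: x = -5
step 2: x = -10
step 3: x = -23
step 4: x = -57
step 5: x = -146
step 6: x = -379
step 7: x = -989
step 8: x = -2586
step 9: x = -6767
step 10: x = -17713
This matches the transcript at every step.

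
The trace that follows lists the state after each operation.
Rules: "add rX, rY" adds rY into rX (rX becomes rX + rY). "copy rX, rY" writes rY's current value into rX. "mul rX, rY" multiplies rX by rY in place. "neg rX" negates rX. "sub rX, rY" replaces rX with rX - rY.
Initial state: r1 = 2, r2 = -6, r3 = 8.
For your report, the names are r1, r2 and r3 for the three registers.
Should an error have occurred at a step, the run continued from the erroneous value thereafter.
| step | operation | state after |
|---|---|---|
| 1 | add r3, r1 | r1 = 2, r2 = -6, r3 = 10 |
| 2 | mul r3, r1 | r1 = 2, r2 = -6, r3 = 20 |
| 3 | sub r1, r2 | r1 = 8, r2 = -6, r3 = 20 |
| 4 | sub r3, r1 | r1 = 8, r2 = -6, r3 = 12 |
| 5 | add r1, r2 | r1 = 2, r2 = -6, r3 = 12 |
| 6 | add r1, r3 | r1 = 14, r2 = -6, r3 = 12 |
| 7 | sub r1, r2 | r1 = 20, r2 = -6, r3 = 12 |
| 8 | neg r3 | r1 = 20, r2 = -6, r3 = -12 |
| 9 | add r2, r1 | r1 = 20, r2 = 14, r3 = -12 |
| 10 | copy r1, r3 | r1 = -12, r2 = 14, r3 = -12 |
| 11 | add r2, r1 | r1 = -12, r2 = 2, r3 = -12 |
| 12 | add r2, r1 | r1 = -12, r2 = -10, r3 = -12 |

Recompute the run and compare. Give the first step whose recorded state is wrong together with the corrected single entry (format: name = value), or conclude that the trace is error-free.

1. r3 = 8 + 2 = 10 (matches)
2. r3 = 10 * 2 = 20 (in agreement)
3. r1 = 2 - -6 = 8 (no discrepancy)
4. r3 = 20 - 8 = 12 (same as recorded)
5. r1 = 8 + -6 = 2 (confirmed correct)
6. r1 = 2 + 12 = 14 (matches)
7. r1 = 14 - -6 = 20 (verified)
8. r3 = -(12) = -12 (matches)
9. r2 = -6 + 20 = 14 (checks out)
10. r1 = -12 (checks out)
11. r2 = 14 + -12 = 2 (verified)
12. r2 = 2 + -12 = -10 (consistent with the trace)
Each recorded entry agrees with the recomputation.

no error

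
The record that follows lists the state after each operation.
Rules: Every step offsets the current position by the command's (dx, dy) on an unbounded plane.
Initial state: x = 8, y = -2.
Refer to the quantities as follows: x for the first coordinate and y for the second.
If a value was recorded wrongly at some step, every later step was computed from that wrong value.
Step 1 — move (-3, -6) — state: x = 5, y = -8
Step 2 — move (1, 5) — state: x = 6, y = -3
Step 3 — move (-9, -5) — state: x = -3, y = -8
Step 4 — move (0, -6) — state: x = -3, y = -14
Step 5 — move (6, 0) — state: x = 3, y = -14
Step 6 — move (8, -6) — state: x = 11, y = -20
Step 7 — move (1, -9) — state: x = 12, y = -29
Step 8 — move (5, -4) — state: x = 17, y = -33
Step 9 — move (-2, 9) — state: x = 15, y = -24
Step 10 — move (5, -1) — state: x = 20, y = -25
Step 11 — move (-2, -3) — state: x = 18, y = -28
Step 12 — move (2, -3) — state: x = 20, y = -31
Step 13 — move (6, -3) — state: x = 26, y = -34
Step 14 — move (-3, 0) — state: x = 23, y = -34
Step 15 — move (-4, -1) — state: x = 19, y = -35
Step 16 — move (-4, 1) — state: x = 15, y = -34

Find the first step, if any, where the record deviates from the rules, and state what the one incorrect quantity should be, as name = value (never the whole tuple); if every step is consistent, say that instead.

Step 1: x = 8 + (-3) = 5, y = -2 + (-6) = -8 — same as recorded.
Step 2: x = 5 + (1) = 6, y = -8 + (5) = -3 — confirmed correct.
Step 3: x = 6 + (-9) = -3, y = -3 + (-5) = -8 — in agreement.
Step 4: x = -3 + (0) = -3, y = -8 + (-6) = -14 — consistent with the record.
Step 5: x = -3 + (6) = 3, y = -14 + (0) = -14 — no discrepancy.
Step 6: x = 3 + (8) = 11, y = -14 + (-6) = -20 — agrees with the record.
Step 7: x = 11 + (1) = 12, y = -20 + (-9) = -29 — consistent with the record.
Step 8: x = 12 + (5) = 17, y = -29 + (-4) = -33 — checks out.
Step 9: x = 17 + (-2) = 15, y = -33 + (9) = -24 — agrees with the record.
Step 10: x = 15 + (5) = 20, y = -24 + (-1) = -25 — confirmed correct.
Step 11: x = 20 + (-2) = 18, y = -25 + (-3) = -28 — confirmed correct.
Step 12: x = 18 + (2) = 20, y = -28 + (-3) = -31 — no discrepancy.
Step 13: x = 20 + (6) = 26, y = -31 + (-3) = -34 — agrees with the record.
Step 14: x = 26 + (-3) = 23, y = -34 + (0) = -34 — same as recorded.
Step 15: x = 23 + (-4) = 19, y = -34 + (-1) = -35 — confirmed correct.
Step 16: x = 19 + (-4) = 15, y = -35 + (1) = -34 — agrees with the record.
The recomputation confirms every line.

no error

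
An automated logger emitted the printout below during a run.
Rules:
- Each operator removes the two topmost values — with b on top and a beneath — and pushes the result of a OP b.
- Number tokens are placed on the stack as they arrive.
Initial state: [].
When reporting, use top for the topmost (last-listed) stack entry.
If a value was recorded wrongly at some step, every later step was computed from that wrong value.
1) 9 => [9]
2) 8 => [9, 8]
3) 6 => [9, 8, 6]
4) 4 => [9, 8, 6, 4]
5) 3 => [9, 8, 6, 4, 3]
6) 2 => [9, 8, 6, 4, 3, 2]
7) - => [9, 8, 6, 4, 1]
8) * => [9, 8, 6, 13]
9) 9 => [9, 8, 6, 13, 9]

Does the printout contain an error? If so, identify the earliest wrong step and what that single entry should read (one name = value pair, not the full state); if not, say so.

Recomputing the run from the initial state:
step 1: [9]
step 2: [9, 8]
step 3: [9, 8, 6]
step 4: [9, 8, 6, 4]
step 5: [9, 8, 6, 4, 3]
step 6: [9, 8, 6, 4, 3, 2]
step 7: [9, 8, 6, 4, 1]
step 8: [9, 8, 6, 4]
step 9: [9, 8, 6, 4, 9]
The first disagreement with the printout is at step 8, where the value should be top = 4.

step 8, top = 4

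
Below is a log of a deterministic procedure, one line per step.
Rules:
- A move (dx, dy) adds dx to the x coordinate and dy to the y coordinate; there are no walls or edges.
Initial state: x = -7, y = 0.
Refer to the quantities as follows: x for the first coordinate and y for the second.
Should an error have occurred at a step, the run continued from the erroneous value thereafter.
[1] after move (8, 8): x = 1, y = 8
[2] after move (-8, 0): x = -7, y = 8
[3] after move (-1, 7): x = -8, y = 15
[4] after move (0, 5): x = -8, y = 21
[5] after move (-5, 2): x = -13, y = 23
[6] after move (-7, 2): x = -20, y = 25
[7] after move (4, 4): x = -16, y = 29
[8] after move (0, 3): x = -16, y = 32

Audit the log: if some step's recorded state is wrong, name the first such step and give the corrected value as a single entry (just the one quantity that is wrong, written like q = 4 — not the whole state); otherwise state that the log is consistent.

step 4, y = 20

step 1: x = -7 + (8) = 1, y = 0 + (8) = 8 -> no discrepancy
step 2: x = 1 + (-8) = -7, y = 8 + (0) = 8 -> confirmed correct
step 3: x = -7 + (-1) = -8, y = 8 + (7) = 15 -> agrees with the log
step 4: x = -8 + (0) = -8, y = 15 + (5) = 20 -> the recorded entry deviates here
The audit stops at step 4: the recorded entry is wrong and should be y = 20.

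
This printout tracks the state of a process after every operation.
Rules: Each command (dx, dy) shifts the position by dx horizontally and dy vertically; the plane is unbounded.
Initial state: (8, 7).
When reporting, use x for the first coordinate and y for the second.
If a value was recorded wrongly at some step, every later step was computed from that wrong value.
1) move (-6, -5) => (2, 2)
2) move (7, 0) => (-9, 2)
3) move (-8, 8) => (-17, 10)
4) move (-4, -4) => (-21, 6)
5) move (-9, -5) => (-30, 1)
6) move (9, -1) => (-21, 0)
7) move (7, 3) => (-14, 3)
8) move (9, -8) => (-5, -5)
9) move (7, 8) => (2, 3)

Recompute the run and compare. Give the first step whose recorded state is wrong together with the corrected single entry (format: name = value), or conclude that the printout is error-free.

step 2, x = 9

Recomputing the run from the initial state:
step 1: x = 2, y = 2
step 2: x = 9, y = 2
step 3: x = 1, y = 10
step 4: x = -3, y = 6
step 5: x = -12, y = 1
step 6: x = -3, y = 0
step 7: x = 4, y = 3
step 8: x = 13, y = -5
step 9: x = 20, y = 3
The first disagreement with the printout is at step 2, where the value should be x = 9.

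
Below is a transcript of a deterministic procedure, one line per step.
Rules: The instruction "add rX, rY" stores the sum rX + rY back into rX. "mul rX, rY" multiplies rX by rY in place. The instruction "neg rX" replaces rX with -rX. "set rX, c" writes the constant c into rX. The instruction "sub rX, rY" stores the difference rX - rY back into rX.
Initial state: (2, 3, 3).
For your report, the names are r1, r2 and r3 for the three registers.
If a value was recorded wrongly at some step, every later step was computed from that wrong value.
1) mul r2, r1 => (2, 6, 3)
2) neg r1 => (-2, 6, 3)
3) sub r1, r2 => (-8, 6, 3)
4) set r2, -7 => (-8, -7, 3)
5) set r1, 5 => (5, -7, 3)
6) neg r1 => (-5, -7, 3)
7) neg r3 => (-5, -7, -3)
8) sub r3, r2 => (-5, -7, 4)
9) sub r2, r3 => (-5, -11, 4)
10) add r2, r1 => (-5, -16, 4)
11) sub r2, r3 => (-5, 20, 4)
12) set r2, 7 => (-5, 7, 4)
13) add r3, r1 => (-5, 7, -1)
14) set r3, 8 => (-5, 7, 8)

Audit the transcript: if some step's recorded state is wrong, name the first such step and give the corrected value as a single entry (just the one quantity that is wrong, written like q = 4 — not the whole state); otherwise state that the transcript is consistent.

Step 1: r2 = 3 * 2 = 6 — matches.
Step 2: r1 = -(2) = -2 — confirmed correct.
Step 3: r1 = -2 - 6 = -8 — matches.
Step 4: r2 = -7 — exactly as logged.
Step 5: r1 = 5 — same as recorded.
Step 6: r1 = -(5) = -5 — checks out.
Step 7: r3 = -(3) = -3 — no discrepancy.
Step 8: r3 = -3 - -7 = 4 — checks out.
Step 9: r2 = -7 - 4 = -11 — consistent with the transcript.
Step 10: r2 = -11 + -5 = -16 — consistent with the transcript.
Step 11: r2 = -16 - 4 = -20 — the transcript has a different value.
Step 11 is the first one off; corrected, r2 = -20.

step 11, r2 = -20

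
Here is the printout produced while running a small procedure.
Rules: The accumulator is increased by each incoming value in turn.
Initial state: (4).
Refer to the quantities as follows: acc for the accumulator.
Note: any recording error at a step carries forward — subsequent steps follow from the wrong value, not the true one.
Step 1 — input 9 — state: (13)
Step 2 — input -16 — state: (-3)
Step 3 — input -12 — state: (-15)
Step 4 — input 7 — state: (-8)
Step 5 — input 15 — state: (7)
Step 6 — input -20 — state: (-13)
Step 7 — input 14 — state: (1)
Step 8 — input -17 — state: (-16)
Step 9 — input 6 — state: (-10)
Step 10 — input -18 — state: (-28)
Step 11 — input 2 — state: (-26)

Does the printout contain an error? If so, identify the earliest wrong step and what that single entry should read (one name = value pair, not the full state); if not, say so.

no error

step 1: acc = 4 + 9 = 13 -> verified
step 2: acc = 13 + -16 = -3 -> consistent with the printout
step 3: acc = -3 + -12 = -15 -> verified
step 4: acc = -15 + 7 = -8 -> checks out
step 5: acc = -8 + 15 = 7 -> agrees with the printout
step 6: acc = 7 + -20 = -13 -> confirmed correct
step 7: acc = -13 + 14 = 1 -> agrees with the printout
step 8: acc = 1 + -17 = -16 -> verified
step 9: acc = -16 + 6 = -10 -> checks out
step 10: acc = -10 + -18 = -28 -> verified
step 11: acc = -28 + 2 = -26 -> agrees with the printout
All entries verified; no error found.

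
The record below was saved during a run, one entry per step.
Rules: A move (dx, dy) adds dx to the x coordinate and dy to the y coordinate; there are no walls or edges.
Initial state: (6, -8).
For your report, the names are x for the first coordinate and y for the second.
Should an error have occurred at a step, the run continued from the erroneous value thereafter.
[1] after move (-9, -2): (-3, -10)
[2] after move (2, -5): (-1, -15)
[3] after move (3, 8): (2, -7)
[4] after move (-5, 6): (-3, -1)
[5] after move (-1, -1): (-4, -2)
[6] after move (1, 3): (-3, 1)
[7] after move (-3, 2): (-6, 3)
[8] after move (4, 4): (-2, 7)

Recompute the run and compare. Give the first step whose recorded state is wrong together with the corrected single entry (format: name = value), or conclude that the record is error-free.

no error

step 1: x = 6 + (-9) = -3, y = -8 + (-2) = -10 -> same as recorded
step 2: x = -3 + (2) = -1, y = -10 + (-5) = -15 -> agrees with the record
step 3: x = -1 + (3) = 2, y = -15 + (8) = -7 -> agrees with the record
step 4: x = 2 + (-5) = -3, y = -7 + (6) = -1 -> consistent with the record
step 5: x = -3 + (-1) = -4, y = -1 + (-1) = -2 -> exactly as logged
step 6: x = -4 + (1) = -3, y = -2 + (3) = 1 -> exactly as logged
step 7: x = -3 + (-3) = -6, y = 1 + (2) = 3 -> checks out
step 8: x = -6 + (4) = -2, y = 3 + (4) = 7 -> same as recorded
Every step is consistent.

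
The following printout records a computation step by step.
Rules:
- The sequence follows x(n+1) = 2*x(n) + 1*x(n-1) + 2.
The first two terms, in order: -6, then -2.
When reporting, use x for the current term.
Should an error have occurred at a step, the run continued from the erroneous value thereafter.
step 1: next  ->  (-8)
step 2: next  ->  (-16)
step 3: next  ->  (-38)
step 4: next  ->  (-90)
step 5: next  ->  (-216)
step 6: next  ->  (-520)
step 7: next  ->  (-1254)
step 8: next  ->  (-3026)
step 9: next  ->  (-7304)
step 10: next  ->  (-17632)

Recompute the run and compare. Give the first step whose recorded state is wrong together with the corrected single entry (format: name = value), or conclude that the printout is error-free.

no error

Recomputing the run from the initial state:
step 1: x = -8
step 2: x = -16
step 3: x = -38
step 4: x = -90
step 5: x = -216
step 6: x = -520
step 7: x = -1254
step 8: x = -3026
step 9: x = -7304
step 10: x = -17632
This matches the printout at every step.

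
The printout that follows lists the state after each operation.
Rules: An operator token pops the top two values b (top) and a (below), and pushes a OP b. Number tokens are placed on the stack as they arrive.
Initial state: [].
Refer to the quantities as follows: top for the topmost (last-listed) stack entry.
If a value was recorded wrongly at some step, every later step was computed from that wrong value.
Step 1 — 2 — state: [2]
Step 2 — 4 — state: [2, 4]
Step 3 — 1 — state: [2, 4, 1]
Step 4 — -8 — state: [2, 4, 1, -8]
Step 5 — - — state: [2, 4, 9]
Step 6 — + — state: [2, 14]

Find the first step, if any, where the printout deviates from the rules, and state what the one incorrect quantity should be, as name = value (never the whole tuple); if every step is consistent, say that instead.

step 6, top = 13

Step 1: push 2: top = 2 — matches.
Step 2: push 4: top = 4 — agrees with the printout.
Step 3: push 1: top = 1 — in agreement.
Step 4: push -8: top = -8 — in agreement.
Step 5: 1 - -8 = 9 — no discrepancy.
Step 6: 4 + 9 = 13 — the printout disagrees here.
First incorrect step: 6; the correct value is top = 13.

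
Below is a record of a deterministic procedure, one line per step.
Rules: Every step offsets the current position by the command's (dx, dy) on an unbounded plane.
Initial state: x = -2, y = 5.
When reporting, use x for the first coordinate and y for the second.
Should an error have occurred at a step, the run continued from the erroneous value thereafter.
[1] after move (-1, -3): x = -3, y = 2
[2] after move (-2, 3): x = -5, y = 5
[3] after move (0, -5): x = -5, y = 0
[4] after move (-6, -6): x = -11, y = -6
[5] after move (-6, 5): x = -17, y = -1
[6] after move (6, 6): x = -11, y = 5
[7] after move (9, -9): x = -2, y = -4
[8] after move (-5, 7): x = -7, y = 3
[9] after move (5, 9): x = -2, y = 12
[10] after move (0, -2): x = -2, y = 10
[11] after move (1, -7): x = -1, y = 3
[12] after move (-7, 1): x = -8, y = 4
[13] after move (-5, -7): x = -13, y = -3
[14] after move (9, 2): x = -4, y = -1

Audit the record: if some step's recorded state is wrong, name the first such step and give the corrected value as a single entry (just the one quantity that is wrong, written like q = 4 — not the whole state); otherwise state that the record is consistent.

Recomputing the run from the initial state:
step 1: x = -3, y = 2
step 2: x = -5, y = 5
step 3: x = -5, y = 0
step 4: x = -11, y = -6
step 5: x = -17, y = -1
step 6: x = -11, y = 5
step 7: x = -2, y = -4
step 8: x = -7, y = 3
step 9: x = -2, y = 12
step 10: x = -2, y = 10
step 11: x = -1, y = 3
step 12: x = -8, y = 4
step 13: x = -13, y = -3
step 14: x = -4, y = -1
This matches the record at every step.

no error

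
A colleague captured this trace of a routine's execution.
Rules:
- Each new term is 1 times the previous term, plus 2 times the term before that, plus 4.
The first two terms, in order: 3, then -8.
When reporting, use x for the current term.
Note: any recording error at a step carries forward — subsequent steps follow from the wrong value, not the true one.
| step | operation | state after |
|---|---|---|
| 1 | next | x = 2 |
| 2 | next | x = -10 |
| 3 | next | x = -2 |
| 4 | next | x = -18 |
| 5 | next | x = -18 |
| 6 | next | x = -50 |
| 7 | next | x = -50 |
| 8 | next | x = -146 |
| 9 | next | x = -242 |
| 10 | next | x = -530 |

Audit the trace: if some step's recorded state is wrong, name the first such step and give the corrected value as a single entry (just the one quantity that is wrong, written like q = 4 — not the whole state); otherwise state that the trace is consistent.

step 7, x = -82

step 1: x = 1*(-8) + (2)*(3) + (4) = 2 -> agrees with the trace
step 2: x = 1*(2) + (2)*(-8) + (4) = -10 -> verified
step 3: x = 1*(-10) + (2)*(2) + (4) = -2 -> in agreement
step 4: x = 1*(-2) + (2)*(-10) + (4) = -18 -> checks out
step 5: x = 1*(-18) + (2)*(-2) + (4) = -18 -> in agreement
step 6: x = 1*(-18) + (2)*(-18) + (4) = -50 -> agrees with the trace
step 7: x = 1*(-50) + (2)*(-18) + (4) = -82 -> a discrepancy with the trace
First deviation found at step 7; the corrected entry is x = -82.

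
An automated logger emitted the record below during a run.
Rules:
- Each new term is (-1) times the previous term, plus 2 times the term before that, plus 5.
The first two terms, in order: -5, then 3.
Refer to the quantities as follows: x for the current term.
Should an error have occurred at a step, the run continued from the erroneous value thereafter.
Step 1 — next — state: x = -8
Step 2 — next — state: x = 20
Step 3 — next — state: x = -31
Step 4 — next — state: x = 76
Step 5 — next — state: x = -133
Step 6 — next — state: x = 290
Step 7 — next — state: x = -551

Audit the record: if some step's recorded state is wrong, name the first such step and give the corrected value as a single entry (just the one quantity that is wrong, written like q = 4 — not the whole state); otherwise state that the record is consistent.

step 1: x = -1*(3) + (2)*(-5) + (5) = -8 -> matches
step 2: x = -1*(-8) + (2)*(3) + (5) = 19 -> the entry is off here
The earliest wrong entry is at step 2: it should read x = 19.

step 2, x = 19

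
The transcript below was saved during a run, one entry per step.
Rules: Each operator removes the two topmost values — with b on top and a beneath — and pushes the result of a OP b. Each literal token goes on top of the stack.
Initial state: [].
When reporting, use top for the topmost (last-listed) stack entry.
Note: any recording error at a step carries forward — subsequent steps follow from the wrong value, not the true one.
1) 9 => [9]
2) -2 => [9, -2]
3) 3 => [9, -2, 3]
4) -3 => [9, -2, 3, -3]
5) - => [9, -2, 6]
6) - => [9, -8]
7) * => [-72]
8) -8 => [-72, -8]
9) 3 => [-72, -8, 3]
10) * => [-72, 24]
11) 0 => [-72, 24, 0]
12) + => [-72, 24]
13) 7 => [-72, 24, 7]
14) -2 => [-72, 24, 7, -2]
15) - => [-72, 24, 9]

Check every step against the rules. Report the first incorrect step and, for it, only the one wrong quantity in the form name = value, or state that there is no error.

step 10, top = -24

1. push 9: top = 9 (exactly as logged)
2. push -2: top = -2 (confirmed correct)
3. push 3: top = 3 (verified)
4. push -3: top = -3 (agrees with the transcript)
5. 3 - -3 = 6 (in agreement)
6. -2 - 6 = -8 (agrees with the transcript)
7. 9 * -8 = -72 (consistent with the transcript)
8. push -8: top = -8 (no discrepancy)
9. push 3: top = 3 (checks out)
10. -8 * 3 = -24 (the recorded entry deviates here)
Conclusion: step 10 carries the first error; the entry should be top = -24.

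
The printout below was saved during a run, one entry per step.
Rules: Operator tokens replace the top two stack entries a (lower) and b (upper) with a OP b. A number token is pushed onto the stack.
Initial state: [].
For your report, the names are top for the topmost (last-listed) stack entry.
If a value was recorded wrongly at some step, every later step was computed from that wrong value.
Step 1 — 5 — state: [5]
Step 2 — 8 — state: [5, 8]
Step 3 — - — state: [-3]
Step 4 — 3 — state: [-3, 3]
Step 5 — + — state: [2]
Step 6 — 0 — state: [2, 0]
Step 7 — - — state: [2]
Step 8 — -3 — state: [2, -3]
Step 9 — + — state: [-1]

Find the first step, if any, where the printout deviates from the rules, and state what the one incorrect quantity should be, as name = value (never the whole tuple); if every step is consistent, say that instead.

step 5, top = 0

step 1: push 5: top = 5 -> confirmed correct
step 2: push 8: top = 8 -> in agreement
step 3: 5 - 8 = -3 -> exactly as logged
step 4: push 3: top = 3 -> agrees with the printout
step 5: -3 + 3 = 0 -> this is not what the printout shows
So the first discrepancy is step 5, where the right value is top = 0.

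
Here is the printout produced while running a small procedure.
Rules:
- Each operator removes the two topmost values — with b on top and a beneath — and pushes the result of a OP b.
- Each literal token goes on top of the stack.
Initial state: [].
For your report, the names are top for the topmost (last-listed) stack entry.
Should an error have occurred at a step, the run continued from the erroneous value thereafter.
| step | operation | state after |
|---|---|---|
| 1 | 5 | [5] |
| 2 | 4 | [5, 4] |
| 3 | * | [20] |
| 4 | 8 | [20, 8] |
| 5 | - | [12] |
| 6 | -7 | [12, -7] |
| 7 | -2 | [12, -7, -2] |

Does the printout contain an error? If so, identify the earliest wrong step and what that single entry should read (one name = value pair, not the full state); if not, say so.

no error

Recomputing the run from the initial state:
step 1: [5]
step 2: [5, 4]
step 3: [20]
step 4: [20, 8]
step 5: [12]
step 6: [12, -7]
step 7: [12, -7, -2]
This matches the printout at every step.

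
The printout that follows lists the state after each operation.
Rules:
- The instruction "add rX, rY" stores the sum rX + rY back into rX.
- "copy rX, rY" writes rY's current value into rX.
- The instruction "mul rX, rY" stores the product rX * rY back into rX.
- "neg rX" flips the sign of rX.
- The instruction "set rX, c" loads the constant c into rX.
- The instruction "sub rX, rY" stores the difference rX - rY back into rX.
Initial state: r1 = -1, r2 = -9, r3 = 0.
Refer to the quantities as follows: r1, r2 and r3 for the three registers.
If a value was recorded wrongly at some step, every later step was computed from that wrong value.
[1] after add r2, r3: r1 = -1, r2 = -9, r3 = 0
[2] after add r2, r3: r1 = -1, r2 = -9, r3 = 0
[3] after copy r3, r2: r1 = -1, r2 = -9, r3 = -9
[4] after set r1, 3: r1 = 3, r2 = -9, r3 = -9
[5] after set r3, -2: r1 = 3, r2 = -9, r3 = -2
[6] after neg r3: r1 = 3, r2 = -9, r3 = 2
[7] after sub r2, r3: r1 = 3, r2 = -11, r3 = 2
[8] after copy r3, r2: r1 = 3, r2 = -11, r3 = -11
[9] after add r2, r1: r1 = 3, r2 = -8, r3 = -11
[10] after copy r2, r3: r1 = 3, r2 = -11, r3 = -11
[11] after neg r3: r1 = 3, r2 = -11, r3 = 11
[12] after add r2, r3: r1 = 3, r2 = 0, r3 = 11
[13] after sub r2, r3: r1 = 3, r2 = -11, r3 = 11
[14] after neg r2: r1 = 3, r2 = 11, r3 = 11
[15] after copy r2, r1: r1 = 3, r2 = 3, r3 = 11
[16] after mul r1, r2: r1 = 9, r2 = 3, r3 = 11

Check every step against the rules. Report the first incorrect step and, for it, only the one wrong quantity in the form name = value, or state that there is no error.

Recomputing the run from the initial state:
step 1: r1 = -1, r2 = -9, r3 = 0
step 2: r1 = -1, r2 = -9, r3 = 0
step 3: r1 = -1, r2 = -9, r3 = -9
step 4: r1 = 3, r2 = -9, r3 = -9
step 5: r1 = 3, r2 = -9, r3 = -2
step 6: r1 = 3, r2 = -9, r3 = 2
step 7: r1 = 3, r2 = -11, r3 = 2
step 8: r1 = 3, r2 = -11, r3 = -11
step 9: r1 = 3, r2 = -8, r3 = -11
step 10: r1 = 3, r2 = -11, r3 = -11
step 11: r1 = 3, r2 = -11, r3 = 11
step 12: r1 = 3, r2 = 0, r3 = 11
step 13: r1 = 3, r2 = -11, r3 = 11
step 14: r1 = 3, r2 = 11, r3 = 11
step 15: r1 = 3, r2 = 3, r3 = 11
step 16: r1 = 9, r2 = 3, r3 = 11
This matches the printout at every step.

no error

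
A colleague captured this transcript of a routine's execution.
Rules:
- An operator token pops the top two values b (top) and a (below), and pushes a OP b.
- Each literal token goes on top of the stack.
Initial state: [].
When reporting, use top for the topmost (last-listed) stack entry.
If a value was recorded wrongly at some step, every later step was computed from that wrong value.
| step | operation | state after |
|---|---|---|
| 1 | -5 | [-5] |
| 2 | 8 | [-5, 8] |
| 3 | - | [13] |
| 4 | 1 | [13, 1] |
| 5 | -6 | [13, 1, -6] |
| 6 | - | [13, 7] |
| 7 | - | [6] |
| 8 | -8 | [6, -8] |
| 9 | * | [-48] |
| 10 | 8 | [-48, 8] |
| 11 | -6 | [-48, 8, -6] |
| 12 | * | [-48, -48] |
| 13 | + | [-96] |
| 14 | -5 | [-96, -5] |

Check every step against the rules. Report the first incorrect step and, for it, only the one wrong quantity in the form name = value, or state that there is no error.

step 3, top = -13

Step 1: push -5: top = -5 — consistent with the transcript.
Step 2: push 8: top = 8 — matches.
Step 3: -5 - 8 = -13 — this is not what the transcript shows.
That makes step 3 the first incorrect line — top = -13 is what it should show.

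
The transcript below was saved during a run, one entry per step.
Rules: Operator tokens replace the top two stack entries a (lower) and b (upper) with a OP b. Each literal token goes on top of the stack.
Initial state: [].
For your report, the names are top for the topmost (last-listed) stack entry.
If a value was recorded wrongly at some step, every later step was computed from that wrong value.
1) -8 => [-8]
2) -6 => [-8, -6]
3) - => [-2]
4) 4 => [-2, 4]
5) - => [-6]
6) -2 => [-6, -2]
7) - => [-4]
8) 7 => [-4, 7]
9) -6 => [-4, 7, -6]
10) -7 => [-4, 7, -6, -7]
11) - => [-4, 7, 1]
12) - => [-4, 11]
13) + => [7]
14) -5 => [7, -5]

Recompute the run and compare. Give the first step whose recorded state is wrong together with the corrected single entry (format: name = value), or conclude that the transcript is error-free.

step 12, top = 6

Recomputing the run from the initial state:
step 1: [-8]
step 2: [-8, -6]
step 3: [-2]
step 4: [-2, 4]
step 5: [-6]
step 6: [-6, -2]
step 7: [-4]
step 8: [-4, 7]
step 9: [-4, 7, -6]
step 10: [-4, 7, -6, -7]
step 11: [-4, 7, 1]
step 12: [-4, 6]
step 13: [2]
step 14: [2, -5]
The first disagreement with the transcript is at step 12, where the value should be top = 6.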